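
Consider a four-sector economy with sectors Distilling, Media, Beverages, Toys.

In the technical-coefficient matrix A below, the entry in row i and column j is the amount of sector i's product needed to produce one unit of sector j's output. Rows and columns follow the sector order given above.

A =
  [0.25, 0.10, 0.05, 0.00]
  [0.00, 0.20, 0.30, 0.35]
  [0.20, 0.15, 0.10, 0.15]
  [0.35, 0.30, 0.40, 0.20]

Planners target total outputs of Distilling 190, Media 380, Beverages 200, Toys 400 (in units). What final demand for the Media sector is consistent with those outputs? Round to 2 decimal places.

I − A =
  [   0.75    -0.10    -0.05     0.00]
  [   0.00     0.80    -0.30    -0.35]
  [  -0.20    -0.15     0.90    -0.15]
  [  -0.35    -0.30    -0.40     0.80]
d = (I − A) x:
  d_1 = (+0.75)·190 + (-0.10)·380 + (-0.05)·200 + (+0.00)·400 = 94.50
  d_2 = (+0.00)·190 + (+0.80)·380 + (-0.30)·200 + (-0.35)·400 = 104.00
  d_3 = (-0.20)·190 + (-0.15)·380 + (+0.90)·200 + (-0.15)·400 = 25.00
  d_4 = (-0.35)·190 + (-0.30)·380 + (-0.40)·200 + (+0.80)·400 = 59.50

d_2 = 104.00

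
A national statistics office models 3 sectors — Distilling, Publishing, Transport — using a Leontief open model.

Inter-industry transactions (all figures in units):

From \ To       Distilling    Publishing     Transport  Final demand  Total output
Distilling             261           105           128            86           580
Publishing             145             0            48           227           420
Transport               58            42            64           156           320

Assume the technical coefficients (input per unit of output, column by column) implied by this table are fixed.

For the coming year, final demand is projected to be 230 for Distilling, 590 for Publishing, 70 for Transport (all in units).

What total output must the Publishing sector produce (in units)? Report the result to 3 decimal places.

x_P = 909.223

Technical coefficients a_ij = z_ij / X_j:
  a_DD = 261/580 = 0.45, a_PD = 145/580 = 0.25, a_TD = 58/580 = 0.10
  a_DP = 105/420 = 0.25, a_PP = 0/420 = 0.00, a_TP = 42/420 = 0.10
  a_DT = 128/320 = 0.40, a_PT = 48/320 = 0.15, a_TT = 64/320 = 0.20
I − A =
  [   0.55    -0.25    -0.40]
  [  -0.25     1.00    -0.15]
  [  -0.10    -0.10     0.80]
Cofactors of I−A, C_ij = (−1)^(i+j)·(minor ij) (rows/columns in the sector order above):
  C_11 = (1.00)(0.80) − (-0.15)(-0.10) = 0.7850
  C_12 = −[(-0.25)(0.80) − (-0.15)(-0.10)] = 0.2150
  C_13 = (-0.25)(-0.10) − (1.00)(-0.10) = 0.1250
  C_21 = −[(-0.25)(0.80) − (-0.40)(-0.10)] = 0.2400
  C_22 = (0.55)(0.80) − (-0.40)(-0.10) = 0.4000
  C_23 = −[(0.55)(-0.10) − (-0.25)(-0.10)] = 0.0800
  C_31 = (-0.25)(-0.15) − (-0.40)(1.00) = 0.4375
  C_32 = −[(0.55)(-0.15) − (-0.40)(-0.25)] = 0.1825
  C_33 = (0.55)(1.00) − (-0.25)(-0.25) = 0.4875
det(I−A) = Σ_j (I−A)_1j·C_1j = (0.55)(0.7850) + (-0.25)(0.2150) + (-0.40)(0.1250) = 0.3280
adj(I−A) = Cᵀ =
  [ 0.7850   0.2400   0.4375]
  [ 0.2150   0.4000   0.1825]
  [ 0.1250   0.0800   0.4875]
(I − A)⁻¹ = adj(I−A) / det(I−A) ≈
  [   2.3933     0.7317     1.3338]
  [   0.6555     1.2195     0.5564]
  [   0.3811     0.2439     1.4863]
x = (I − A)⁻¹ d = adj(I−A)·d / det(I−A), with det(I−A) = 0.3280:
  x_D = (0.7850·230 + 0.2400·590 + 0.4375·70) / 0.3280 = 352.775 / 0.3280 ≈ 1075.534
  x_P = (0.2150·230 + 0.4000·590 + 0.1825·70) / 0.3280 = 298.225 / 0.3280 ≈ 909.223
  x_T = (0.1250·230 + 0.0800·590 + 0.4875·70) / 0.3280 = 110.075 / 0.3280 ≈ 335.595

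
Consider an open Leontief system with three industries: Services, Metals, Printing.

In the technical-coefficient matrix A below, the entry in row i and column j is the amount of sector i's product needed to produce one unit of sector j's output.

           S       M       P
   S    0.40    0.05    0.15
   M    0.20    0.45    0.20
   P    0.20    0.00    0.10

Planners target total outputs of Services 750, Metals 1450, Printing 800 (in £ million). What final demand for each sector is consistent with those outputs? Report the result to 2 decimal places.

I − A =
  [   0.60    -0.05    -0.15]
  [  -0.20     0.55    -0.20]
  [  -0.20     0.00     0.90]
d = (I − A) x:
  d_S = (+0.60)·750 + (-0.05)·1450 + (-0.15)·800 = 257.50
  d_M = (-0.20)·750 + (+0.55)·1450 + (-0.20)·800 = 487.50
  d_P = (-0.20)·750 + (+0.00)·1450 + (+0.90)·800 = 570.00

d_S = 257.50, d_M = 487.50, d_P = 570.00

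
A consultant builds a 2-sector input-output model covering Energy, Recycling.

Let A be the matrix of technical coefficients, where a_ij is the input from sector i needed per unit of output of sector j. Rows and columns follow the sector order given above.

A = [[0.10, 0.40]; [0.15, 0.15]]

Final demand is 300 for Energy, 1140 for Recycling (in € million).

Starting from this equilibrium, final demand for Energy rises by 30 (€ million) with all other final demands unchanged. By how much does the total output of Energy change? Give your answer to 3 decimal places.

Δx_1 = 36.170

I − A =
  [   0.90    -0.40]
  [  -0.15     0.85]
det(I−A) = (0.90)(0.85) − (-0.40)(-0.15) = 0.7050
adj(I−A) = [[0.85, 0.40], [0.15, 0.90]]
(I − A)⁻¹ = adj(I−A) / det(I−A) ≈
  [   1.2057     0.5674]
  [   0.2128     1.2766]
Δx = (I − A)⁻¹ Δd with Δd having +30 in the Energy component and 0 elsewhere.
So Δx_1 = L_11 · (+30), where L_11 = adj(I−A)_11 / det(I−A) = 0.85 / 0.7050.
Δx_1 = 0.85 × (+30) / 0.7050 = 25.50 / 0.7050 ≈ 36.170.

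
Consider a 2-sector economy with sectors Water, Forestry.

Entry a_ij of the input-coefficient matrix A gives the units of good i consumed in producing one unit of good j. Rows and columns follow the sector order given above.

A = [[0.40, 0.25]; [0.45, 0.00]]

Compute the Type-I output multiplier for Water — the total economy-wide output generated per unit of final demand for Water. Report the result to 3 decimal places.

m_W = 2.974

I − A =
  [   0.60    -0.25]
  [  -0.45     1.00]
det(I−A) = (0.60)(1.00) − (-0.25)(-0.45) = 0.4875
adj(I−A) = [[1.00, 0.25], [0.45, 0.60]]
(I − A)⁻¹ = adj(I−A) / det(I−A) ≈
  [   2.0513     0.5128]
  [   0.9231     1.2308]
The output multiplier for sector j is the column-j sum of the Leontief inverse (I − A)⁻¹ = adj(I−A) / det(I−A).
Column W of adj(I−A): (1.00, 0.45); det(I−A) = 0.4875.
m_W = (1.00 + 0.45) / 0.4875 = 1.45 / 0.4875 ≈ 2.974.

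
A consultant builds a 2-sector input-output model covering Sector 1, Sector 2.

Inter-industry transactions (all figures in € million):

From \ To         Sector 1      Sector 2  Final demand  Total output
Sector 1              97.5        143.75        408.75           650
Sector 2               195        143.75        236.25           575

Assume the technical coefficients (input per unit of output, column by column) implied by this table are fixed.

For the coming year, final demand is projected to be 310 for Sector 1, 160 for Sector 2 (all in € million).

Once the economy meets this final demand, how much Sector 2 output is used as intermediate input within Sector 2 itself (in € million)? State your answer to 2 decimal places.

Technical coefficients a_ij = z_ij / X_j:
  a_11 = 97.5/650 = 0.15, a_21 = 195/650 = 0.30
  a_12 = 143.75/575 = 0.25, a_22 = 143.75/575 = 0.25
I − A =
  [   0.85    -0.25]
  [  -0.30     0.75]
det(I−A) = (0.85)(0.75) − (-0.25)(-0.30) = 0.5625
adj(I−A) = [[0.75, 0.25], [0.30, 0.85]]
(I − A)⁻¹ = adj(I−A) / det(I−A) ≈
  [   1.3333     0.4444]
  [   0.5333     1.5111]
First solve x = (I − A)⁻¹ d = adj(I−A)·d / det(I−A); in particular x_2 = (0.30·310 + 0.85·160) / 0.5625 = 229.00 / 0.5625 ≈ 407.1111.
Intermediate flow from 2 to 2: z_22 = a_22 · x_2 = 0.25 × 229.00 / 0.5625 = 57.25 / 0.5625 ≈ 101.78.

z_22 = 101.78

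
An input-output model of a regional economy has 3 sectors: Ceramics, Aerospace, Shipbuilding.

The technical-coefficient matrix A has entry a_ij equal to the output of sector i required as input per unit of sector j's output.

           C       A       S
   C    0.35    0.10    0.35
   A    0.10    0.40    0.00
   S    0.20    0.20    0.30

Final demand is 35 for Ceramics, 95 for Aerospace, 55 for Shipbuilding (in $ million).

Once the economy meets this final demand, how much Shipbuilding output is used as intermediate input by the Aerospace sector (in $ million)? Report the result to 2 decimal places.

I − A =
  [   0.65    -0.10    -0.35]
  [  -0.10     0.60     0.00]
  [  -0.20    -0.20     0.70]
Cofactors of I−A, C_ij = (−1)^(i+j)·(minor ij) (rows/columns in the sector order above):
  C_11 = (0.60)(0.70) − (0.00)(-0.20) = 0.4200
  C_12 = −[(-0.10)(0.70) − (0.00)(-0.20)] = 0.0700
  C_13 = (-0.10)(-0.20) − (0.60)(-0.20) = 0.1400
  C_21 = −[(-0.10)(0.70) − (-0.35)(-0.20)] = 0.1400
  C_22 = (0.65)(0.70) − (-0.35)(-0.20) = 0.3850
  C_23 = −[(0.65)(-0.20) − (-0.10)(-0.20)] = 0.1500
  C_31 = (-0.10)(0.00) − (-0.35)(0.60) = 0.2100
  C_32 = −[(0.65)(0.00) − (-0.35)(-0.10)] = 0.0350
  C_33 = (0.65)(0.60) − (-0.10)(-0.10) = 0.3800
det(I−A) = Σ_j (I−A)_1j·C_1j = (0.65)(0.4200) + (-0.10)(0.0700) + (-0.35)(0.1400) = 0.2170
adj(I−A) = Cᵀ =
  [ 0.4200   0.1400   0.2100]
  [ 0.0700   0.3850   0.0350]
  [ 0.1400   0.1500   0.3800]
(I − A)⁻¹ = adj(I−A) / det(I−A) ≈
  [   1.9355     0.6452     0.9677]
  [   0.3226     1.7742     0.1613]
  [   0.6452     0.6912     1.7512]
First solve x = (I − A)⁻¹ d = adj(I−A)·d / det(I−A); in particular x_A = (0.0700·35 + 0.3850·95 + 0.0350·55) / 0.2170 = 40.95 / 0.2170 ≈ 188.7097.
Intermediate flow from S to A: z_SA = a_SA · x_A = 0.20 × 40.95 / 0.2170 = 8.19 / 0.2170 ≈ 37.74.

z_SA = 37.74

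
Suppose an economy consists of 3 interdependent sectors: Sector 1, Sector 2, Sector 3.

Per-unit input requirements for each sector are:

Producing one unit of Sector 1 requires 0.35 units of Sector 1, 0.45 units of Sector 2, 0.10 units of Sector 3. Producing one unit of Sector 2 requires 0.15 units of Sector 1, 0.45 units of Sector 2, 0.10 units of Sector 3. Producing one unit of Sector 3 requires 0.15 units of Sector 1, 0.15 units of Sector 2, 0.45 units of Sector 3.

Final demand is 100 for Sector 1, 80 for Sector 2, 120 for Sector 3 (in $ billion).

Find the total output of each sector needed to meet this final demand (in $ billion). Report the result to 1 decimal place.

I − A =
  [   0.65    -0.15    -0.15]
  [  -0.45     0.55    -0.15]
  [  -0.10    -0.10     0.55]
Cofactors of I−A, C_ij = (−1)^(i+j)·(minor ij) (rows/columns in the sector order above):
  C_11 = (0.55)(0.55) − (-0.15)(-0.10) = 0.2875
  C_12 = −[(-0.45)(0.55) − (-0.15)(-0.10)] = 0.2625
  C_13 = (-0.45)(-0.10) − (0.55)(-0.10) = 0.1000
  C_21 = −[(-0.15)(0.55) − (-0.15)(-0.10)] = 0.0975
  C_22 = (0.65)(0.55) − (-0.15)(-0.10) = 0.3425
  C_23 = −[(0.65)(-0.10) − (-0.15)(-0.10)] = 0.0800
  C_31 = (-0.15)(-0.15) − (-0.15)(0.55) = 0.1050
  C_32 = −[(0.65)(-0.15) − (-0.15)(-0.45)] = 0.1650
  C_33 = (0.65)(0.55) − (-0.15)(-0.45) = 0.2900
det(I−A) = Σ_j (I−A)_1j·C_1j = (0.65)(0.2875) + (-0.15)(0.2625) + (-0.15)(0.1000) = 0.1325
adj(I−A) = Cᵀ =
  [ 0.2875   0.0975   0.1050]
  [ 0.2625   0.3425   0.1650]
  [ 0.1000   0.0800   0.2900]
(I − A)⁻¹ = adj(I−A) / det(I−A) ≈
  [   2.1698     0.7358     0.7925]
  [   1.9811     2.5849     1.2453]
  [   0.7547     0.6038     2.1887]
x = (I − A)⁻¹ d = adj(I−A)·d / det(I−A), with det(I−A) = 0.1325:
  x_1 = (0.2875·100 + 0.0975·80 + 0.1050·120) / 0.1325 = 49.15 / 0.1325 ≈ 370.9
  x_2 = (0.2625·100 + 0.3425·80 + 0.1650·120) / 0.1325 = 73.45 / 0.1325 ≈ 554.3
  x_3 = (0.1000·100 + 0.0800·80 + 0.2900·120) / 0.1325 = 51.20 / 0.1325 ≈ 386.4

x_1 = 370.9, x_2 = 554.3, x_3 = 386.4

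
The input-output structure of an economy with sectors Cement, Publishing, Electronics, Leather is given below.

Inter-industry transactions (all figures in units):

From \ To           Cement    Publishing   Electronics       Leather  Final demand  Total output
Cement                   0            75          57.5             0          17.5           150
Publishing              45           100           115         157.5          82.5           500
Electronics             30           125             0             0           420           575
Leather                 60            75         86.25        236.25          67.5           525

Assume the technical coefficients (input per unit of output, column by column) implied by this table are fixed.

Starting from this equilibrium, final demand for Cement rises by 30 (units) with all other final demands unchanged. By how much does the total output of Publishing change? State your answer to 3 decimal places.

Δx_2 = 32.264

Technical coefficients a_ij = z_ij / X_j:
  a_11 = 0/150 = 0.00, a_21 = 45/150 = 0.30, a_31 = 30/150 = 0.20, a_41 = 60/150 = 0.40
  a_12 = 75/500 = 0.15, a_22 = 100/500 = 0.20, a_32 = 125/500 = 0.25, a_42 = 75/500 = 0.15
  a_13 = 57.5/575 = 0.10, a_23 = 115/575 = 0.20, a_33 = 0/575 = 0.00, a_43 = 86.25/575 = 0.15
  a_14 = 0/525 = 0.00, a_24 = 157.5/525 = 0.30, a_34 = 0/525 = 0.00, a_44 = 236.25/525 = 0.45
I − A =
  [   1.00    -0.15    -0.10     0.00]
  [  -0.30     0.80    -0.20    -0.30]
  [  -0.20    -0.25     1.00     0.00]
  [  -0.40    -0.15    -0.15     0.55]
Compute the cofactors C_ij = (−1)^(i+j)·(3×3 minor ij) of I−A; the adjugate is their transpose:
adj(I−A) = Cᵀ =
  [ 0.35625   0.09625   0.06275   0.05250]
  [ 0.31600   0.53900   0.18350   0.29400]
  [ 0.15025   0.15400   0.35225   0.08400]
  [ 0.38625   0.25900   0.19175   0.67550]
det(I−A) = Σ_j (I−A)_1j·C_1j = (1.00)(0.35625) + (-0.15)(0.31600) + (-0.10)(0.15025) + (0.00)(0.38625) = 0.293825
(I − A)⁻¹ = adj(I−A) / det(I−A) ≈
  [   1.2125     0.3276     0.2136     0.1787]
  [   1.0755     1.8344     0.6245     1.0006]
  [   0.5114     0.5241     1.1988     0.2859]
  [   1.3146     0.8815     0.6526     2.2990]
Δx = (I − A)⁻¹ Δd with Δd having +30 in the Cement component and 0 elsewhere.
So Δx_2 = L_21 · (+30), where L_21 = adj(I−A)_21 / det(I−A) = 0.31600 / 0.293825.
Δx_2 = 0.31600 × (+30) / 0.293825 = 9.48 / 0.293825 ≈ 32.264.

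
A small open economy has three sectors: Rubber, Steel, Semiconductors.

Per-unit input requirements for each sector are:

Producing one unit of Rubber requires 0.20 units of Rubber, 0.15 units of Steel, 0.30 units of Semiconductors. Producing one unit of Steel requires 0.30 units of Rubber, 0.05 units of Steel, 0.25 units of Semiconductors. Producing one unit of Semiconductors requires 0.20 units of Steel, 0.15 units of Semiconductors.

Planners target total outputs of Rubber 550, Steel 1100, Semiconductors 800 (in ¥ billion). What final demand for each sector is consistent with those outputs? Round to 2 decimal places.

d_1 = 110.00, d_2 = 802.50, d_3 = 240.00

I − A =
  [   0.80    -0.30     0.00]
  [  -0.15     0.95    -0.20]
  [  -0.30    -0.25     0.85]
d = (I − A) x:
  d_1 = (+0.80)·550 + (-0.30)·1100 + (+0.00)·800 = 110.00
  d_2 = (-0.15)·550 + (+0.95)·1100 + (-0.20)·800 = 802.50
  d_3 = (-0.30)·550 + (-0.25)·1100 + (+0.85)·800 = 240.00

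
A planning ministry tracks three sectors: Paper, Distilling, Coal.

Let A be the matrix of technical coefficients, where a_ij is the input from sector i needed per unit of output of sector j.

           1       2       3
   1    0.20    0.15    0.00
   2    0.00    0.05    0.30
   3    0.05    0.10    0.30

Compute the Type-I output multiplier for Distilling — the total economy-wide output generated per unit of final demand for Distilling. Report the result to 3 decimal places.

I − A =
  [   0.80    -0.15     0.00]
  [   0.00     0.95    -0.30]
  [  -0.05    -0.10     0.70]
Cofactors of I−A, C_ij = (−1)^(i+j)·(minor ij) (rows/columns in the sector order above):
  C_11 = (0.95)(0.70) − (-0.30)(-0.10) = 0.6350
  C_12 = −[(0.00)(0.70) − (-0.30)(-0.05)] = 0.0150
  C_13 = (0.00)(-0.10) − (0.95)(-0.05) = 0.0475
  C_21 = −[(-0.15)(0.70) − (0.00)(-0.10)] = 0.1050
  C_22 = (0.80)(0.70) − (0.00)(-0.05) = 0.5600
  C_23 = −[(0.80)(-0.10) − (-0.15)(-0.05)] = 0.0875
  C_31 = (-0.15)(-0.30) − (0.00)(0.95) = 0.0450
  C_32 = −[(0.80)(-0.30) − (0.00)(0.00)] = 0.2400
  C_33 = (0.80)(0.95) − (-0.15)(0.00) = 0.7600
det(I−A) = Σ_j (I−A)_1j·C_1j = (0.80)(0.6350) + (-0.15)(0.0150) + (0.00)(0.0475) = 0.50575
adj(I−A) = Cᵀ =
  [ 0.6350   0.1050   0.0450]
  [ 0.0150   0.5600   0.2400]
  [ 0.0475   0.0875   0.7600]
(I − A)⁻¹ = adj(I−A) / det(I−A) ≈
  [   1.2556     0.2076     0.0890]
  [   0.0297     1.1073     0.4745]
  [   0.0939     0.1730     1.5027]
The output multiplier for sector j is the column-j sum of the Leontief inverse (I − A)⁻¹ = adj(I−A) / det(I−A).
Column 2 of adj(I−A): (0.1050, 0.5600, 0.0875); det(I−A) = 0.50575.
m_2 = (0.1050 + 0.5600 + 0.0875) / 0.50575 = 0.7525 / 0.50575 ≈ 1.488.

m_2 = 1.488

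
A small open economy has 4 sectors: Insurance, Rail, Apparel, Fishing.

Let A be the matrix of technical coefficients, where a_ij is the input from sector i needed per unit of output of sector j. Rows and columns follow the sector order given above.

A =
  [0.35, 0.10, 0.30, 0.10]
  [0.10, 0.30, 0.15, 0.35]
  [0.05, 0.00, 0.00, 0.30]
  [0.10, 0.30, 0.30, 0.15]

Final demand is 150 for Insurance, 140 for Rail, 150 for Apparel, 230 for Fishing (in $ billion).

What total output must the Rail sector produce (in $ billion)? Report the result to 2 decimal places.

I − A =
  [   0.65    -0.10    -0.30    -0.10]
  [  -0.10     0.70    -0.15    -0.35]
  [  -0.05     0.00     1.00    -0.30]
  [  -0.10    -0.30    -0.30     0.85]
Compute the cofactors C_ij = (−1)^(i+j)·(3×3 minor ij) of I−A; the adjugate is their transpose:
adj(I−A) = Cᵀ =
  [ 0.413500   0.133000   0.195750   0.172500]
  [ 0.127125   0.460750   0.188625   0.271250]
  [ 0.054500   0.067250   0.296500   0.138750]
  [ 0.112750   0.202000   0.194250   0.433750]
det(I−A) = Σ_j (I−A)_1j·C_1j = (0.65)(0.413500) + (-0.10)(0.127125) + (-0.30)(0.054500) + (-0.10)(0.112750) = 0.2284375
(I − A)⁻¹ = adj(I−A) / det(I−A) ≈
  [   1.8101     0.5822     0.8569     0.7551]
  [   0.5565     2.0170     0.8257     1.1874]
  [   0.2386     0.2944     1.2979     0.6074]
  [   0.4936     0.8843     0.8503     1.8988]
x = (I − A)⁻¹ d = adj(I−A)·d / det(I−A), with det(I−A) = 0.2284375:
  x_I = (0.413500·150 + 0.133000·140 + 0.195750·150 + 0.172500·230) / 0.2284375 = 149.6825 / 0.2284375 ≈ 655.24
  x_R = (0.127125·150 + 0.460750·140 + 0.188625·150 + 0.271250·230) / 0.2284375 = 174.255 / 0.2284375 ≈ 762.81
  x_A = (0.054500·150 + 0.067250·140 + 0.296500·150 + 0.138750·230) / 0.2284375 = 93.9775 / 0.2284375 ≈ 411.39
  x_F = (0.112750·150 + 0.202000·140 + 0.194250·150 + 0.433750·230) / 0.2284375 = 174.0925 / 0.2284375 ≈ 762.10

x_R = 762.81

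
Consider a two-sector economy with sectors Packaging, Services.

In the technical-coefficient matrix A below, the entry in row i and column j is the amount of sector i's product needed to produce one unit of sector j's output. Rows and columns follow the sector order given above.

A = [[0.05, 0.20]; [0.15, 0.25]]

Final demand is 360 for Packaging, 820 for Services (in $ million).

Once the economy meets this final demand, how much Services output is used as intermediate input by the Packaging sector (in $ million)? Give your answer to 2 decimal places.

z_SP = 95.38

I − A =
  [   0.95    -0.20]
  [  -0.15     0.75]
det(I−A) = (0.95)(0.75) − (-0.20)(-0.15) = 0.6825
adj(I−A) = [[0.75, 0.20], [0.15, 0.95]]
(I − A)⁻¹ = adj(I−A) / det(I−A) ≈
  [   1.0989     0.2930]
  [   0.2198     1.3919]
First solve x = (I − A)⁻¹ d = adj(I−A)·d / det(I−A); in particular x_P = (0.75·360 + 0.20·820) / 0.6825 = 434.00 / 0.6825 ≈ 635.8974.
Intermediate flow from S to P: z_SP = a_SP · x_P = 0.15 × 434.00 / 0.6825 = 65.10 / 0.6825 ≈ 95.38.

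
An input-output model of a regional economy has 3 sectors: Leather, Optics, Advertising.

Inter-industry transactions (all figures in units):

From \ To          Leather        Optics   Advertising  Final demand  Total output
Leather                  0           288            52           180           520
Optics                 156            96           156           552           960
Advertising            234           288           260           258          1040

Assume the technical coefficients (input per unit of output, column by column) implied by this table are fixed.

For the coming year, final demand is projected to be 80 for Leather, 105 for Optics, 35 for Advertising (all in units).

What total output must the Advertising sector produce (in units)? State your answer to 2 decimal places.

x_3 = 219.57

Technical coefficients a_ij = z_ij / X_j:
  a_11 = 0/520 = 0.00, a_21 = 156/520 = 0.30, a_31 = 234/520 = 0.45
  a_12 = 288/960 = 0.30, a_22 = 96/960 = 0.10, a_32 = 288/960 = 0.30
  a_13 = 52/1040 = 0.05, a_23 = 156/1040 = 0.15, a_33 = 260/1040 = 0.25
I − A =
  [   1.00    -0.30    -0.05]
  [  -0.30     0.90    -0.15]
  [  -0.45    -0.30     0.75]
Cofactors of I−A, C_ij = (−1)^(i+j)·(minor ij) (rows/columns in the sector order above):
  C_11 = (0.90)(0.75) − (-0.15)(-0.30) = 0.6300
  C_12 = −[(-0.30)(0.75) − (-0.15)(-0.45)] = 0.2925
  C_13 = (-0.30)(-0.30) − (0.90)(-0.45) = 0.4950
  C_21 = −[(-0.30)(0.75) − (-0.05)(-0.30)] = 0.2400
  C_22 = (1.00)(0.75) − (-0.05)(-0.45) = 0.7275
  C_23 = −[(1.00)(-0.30) − (-0.30)(-0.45)] = 0.4350
  C_31 = (-0.30)(-0.15) − (-0.05)(0.90) = 0.0900
  C_32 = −[(1.00)(-0.15) − (-0.05)(-0.30)] = 0.1650
  C_33 = (1.00)(0.90) − (-0.30)(-0.30) = 0.8100
det(I−A) = Σ_j (I−A)_1j·C_1j = (1.00)(0.6300) + (-0.30)(0.2925) + (-0.05)(0.4950) = 0.5175
adj(I−A) = Cᵀ =
  [ 0.6300   0.2400   0.0900]
  [ 0.2925   0.7275   0.1650]
  [ 0.4950   0.4350   0.8100]
(I − A)⁻¹ = adj(I−A) / det(I−A) ≈
  [   1.2174     0.4638     0.1739]
  [   0.5652     1.4058     0.3188]
  [   0.9565     0.8406     1.5652]
x = (I − A)⁻¹ d = adj(I−A)·d / det(I−A), with det(I−A) = 0.5175:
  x_1 = (0.6300·80 + 0.2400·105 + 0.0900·35) / 0.5175 = 78.75 / 0.5175 ≈ 152.17
  x_2 = (0.2925·80 + 0.7275·105 + 0.1650·35) / 0.5175 = 105.5625 / 0.5175 ≈ 203.99
  x_3 = (0.4950·80 + 0.4350·105 + 0.8100·35) / 0.5175 = 113.625 / 0.5175 ≈ 219.57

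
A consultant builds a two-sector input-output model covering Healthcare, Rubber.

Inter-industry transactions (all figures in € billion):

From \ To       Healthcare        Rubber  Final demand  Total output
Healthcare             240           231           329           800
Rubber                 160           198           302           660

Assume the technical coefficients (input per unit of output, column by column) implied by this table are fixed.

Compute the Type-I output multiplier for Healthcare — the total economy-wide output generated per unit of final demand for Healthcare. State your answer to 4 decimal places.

m_H = 2.1429

Technical coefficients a_ij = z_ij / X_j:
  a_HH = 240/800 = 0.30, a_RH = 160/800 = 0.20
  a_HR = 231/660 = 0.35, a_RR = 198/660 = 0.30
I − A =
  [   0.70    -0.35]
  [  -0.20     0.70]
det(I−A) = (0.70)(0.70) − (-0.35)(-0.20) = 0.4200
adj(I−A) = [[0.70, 0.35], [0.20, 0.70]]
(I − A)⁻¹ = adj(I−A) / det(I−A) ≈
  [   1.66667     0.83333]
  [   0.47619     1.66667]
The output multiplier for sector j is the column-j sum of the Leontief inverse (I − A)⁻¹ = adj(I−A) / det(I−A).
Column H of adj(I−A): (0.70, 0.20); det(I−A) = 0.4200.
m_H = (0.70 + 0.20) / 0.4200 = 0.90 / 0.4200 ≈ 2.1429.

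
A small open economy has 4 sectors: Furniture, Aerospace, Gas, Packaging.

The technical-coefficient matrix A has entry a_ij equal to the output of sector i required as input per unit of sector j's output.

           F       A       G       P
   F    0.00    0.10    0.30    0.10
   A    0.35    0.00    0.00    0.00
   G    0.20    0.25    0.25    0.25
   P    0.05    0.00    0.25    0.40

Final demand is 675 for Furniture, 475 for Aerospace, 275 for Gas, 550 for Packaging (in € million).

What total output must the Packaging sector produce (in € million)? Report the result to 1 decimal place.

I − A =
  [   1.00    -0.10    -0.30    -0.10]
  [  -0.35     1.00     0.00     0.00]
  [  -0.20    -0.25     0.75    -0.25]
  [  -0.05     0.00    -0.25     0.60]
Compute the cofactors C_ij = (−1)^(i+j)·(3×3 minor ij) of I−A; the adjugate is their transpose:
adj(I−A) = Cᵀ =
  [ 0.387500   0.090000   0.205000   0.150000]
  [ 0.135625   0.339000   0.071750   0.052500]
  [ 0.185000   0.162000   0.574000   0.270000]
  [ 0.109375   0.075000   0.256250   0.637500]
det(I−A) = Σ_j (I−A)_1j·C_1j = (1.00)(0.387500) + (-0.10)(0.135625) + (-0.30)(0.185000) + (-0.10)(0.109375) = 0.3075
(I − A)⁻¹ = adj(I−A) / det(I−A) ≈
  [   1.2602     0.2927     0.6667     0.4878]
  [   0.4411     1.1024     0.2333     0.1707]
  [   0.6016     0.5268     1.8667     0.8780]
  [   0.3557     0.2439     0.8333     2.0732]
x = (I − A)⁻¹ d = adj(I−A)·d / det(I−A), with det(I−A) = 0.3075:
  x_F = (0.387500·675 + 0.090000·475 + 0.205000·275 + 0.150000·550) / 0.3075 = 443.1875 / 0.3075 ≈ 1441.3
  x_A = (0.135625·675 + 0.339000·475 + 0.071750·275 + 0.052500·550) / 0.3075 = 301.178125 / 0.3075 ≈ 979.4
  x_G = (0.185000·675 + 0.162000·475 + 0.574000·275 + 0.270000·550) / 0.3075 = 508.175 / 0.3075 ≈ 1652.6
  x_P = (0.109375·675 + 0.075000·475 + 0.256250·275 + 0.637500·550) / 0.3075 = 530.546875 / 0.3075 ≈ 1725.4

x_P = 1725.4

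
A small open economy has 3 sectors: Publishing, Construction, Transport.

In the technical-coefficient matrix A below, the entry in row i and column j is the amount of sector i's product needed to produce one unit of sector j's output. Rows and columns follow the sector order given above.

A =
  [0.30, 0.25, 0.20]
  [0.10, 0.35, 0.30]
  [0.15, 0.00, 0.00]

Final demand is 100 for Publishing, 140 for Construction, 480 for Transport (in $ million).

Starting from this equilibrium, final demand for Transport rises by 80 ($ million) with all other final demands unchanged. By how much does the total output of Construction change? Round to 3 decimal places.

I − A =
  [   0.70    -0.25    -0.20]
  [  -0.10     0.65    -0.30]
  [  -0.15     0.00     1.00]
Cofactors of I−A, C_ij = (−1)^(i+j)·(minor ij) (rows/columns in the sector order above):
  C_11 = (0.65)(1.00) − (-0.30)(0.00) = 0.6500
  C_12 = −[(-0.10)(1.00) − (-0.30)(-0.15)] = 0.1450
  C_13 = (-0.10)(0.00) − (0.65)(-0.15) = 0.0975
  C_21 = −[(-0.25)(1.00) − (-0.20)(0.00)] = 0.2500
  C_22 = (0.70)(1.00) − (-0.20)(-0.15) = 0.6700
  C_23 = −[(0.70)(0.00) − (-0.25)(-0.15)] = 0.0375
  C_31 = (-0.25)(-0.30) − (-0.20)(0.65) = 0.2050
  C_32 = −[(0.70)(-0.30) − (-0.20)(-0.10)] = 0.2300
  C_33 = (0.70)(0.65) − (-0.25)(-0.10) = 0.4300
det(I−A) = Σ_j (I−A)_1j·C_1j = (0.70)(0.6500) + (-0.25)(0.1450) + (-0.20)(0.0975) = 0.39925
adj(I−A) = Cᵀ =
  [ 0.6500   0.2500   0.2050]
  [ 0.1450   0.6700   0.2300]
  [ 0.0975   0.0375   0.4300]
(I − A)⁻¹ = adj(I−A) / det(I−A) ≈
  [   1.6281     0.6262     0.5135]
  [   0.3632     1.6781     0.5761]
  [   0.2442     0.0939     1.0770]
Δx = (I − A)⁻¹ Δd with Δd having +80 in the Transport component and 0 elsewhere.
So Δx_C = L_CT · (+80), where L_CT = adj(I−A)_CT / det(I−A) = 0.2300 / 0.39925.
Δx_C = 0.2300 × (+80) / 0.39925 = 18.40 / 0.39925 ≈ 46.086.

Δx_C = 46.086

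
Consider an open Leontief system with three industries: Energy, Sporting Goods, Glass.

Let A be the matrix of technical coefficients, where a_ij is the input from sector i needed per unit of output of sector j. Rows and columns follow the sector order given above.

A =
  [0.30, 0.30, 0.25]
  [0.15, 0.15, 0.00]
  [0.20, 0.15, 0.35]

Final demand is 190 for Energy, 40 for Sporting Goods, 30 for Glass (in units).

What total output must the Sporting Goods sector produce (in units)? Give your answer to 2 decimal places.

x_2 = 115.88

I − A =
  [   0.70    -0.30    -0.25]
  [  -0.15     0.85     0.00]
  [  -0.20    -0.15     0.65]
Cofactors of I−A, C_ij = (−1)^(i+j)·(minor ij) (rows/columns in the sector order above):
  C_11 = (0.85)(0.65) − (0.00)(-0.15) = 0.5525
  C_12 = −[(-0.15)(0.65) − (0.00)(-0.20)] = 0.0975
  C_13 = (-0.15)(-0.15) − (0.85)(-0.20) = 0.1925
  C_21 = −[(-0.30)(0.65) − (-0.25)(-0.15)] = 0.2325
  C_22 = (0.70)(0.65) − (-0.25)(-0.20) = 0.4050
  C_23 = −[(0.70)(-0.15) − (-0.30)(-0.20)] = 0.1650
  C_31 = (-0.30)(0.00) − (-0.25)(0.85) = 0.2125
  C_32 = −[(0.70)(0.00) − (-0.25)(-0.15)] = 0.0375
  C_33 = (0.70)(0.85) − (-0.30)(-0.15) = 0.5500
det(I−A) = Σ_j (I−A)_1j·C_1j = (0.70)(0.5525) + (-0.30)(0.0975) + (-0.25)(0.1925) = 0.309375
adj(I−A) = Cᵀ =
  [ 0.5525   0.2325   0.2125]
  [ 0.0975   0.4050   0.0375]
  [ 0.1925   0.1650   0.5500]
(I − A)⁻¹ = adj(I−A) / det(I−A) ≈
  [   1.7859     0.7515     0.6869]
  [   0.3152     1.3091     0.1212]
  [   0.6222     0.5333     1.7778]
x = (I − A)⁻¹ d = adj(I−A)·d / det(I−A), with det(I−A) = 0.309375:
  x_1 = (0.5525·190 + 0.2325·40 + 0.2125·30) / 0.309375 = 120.65 / 0.309375 ≈ 389.98
  x_2 = (0.0975·190 + 0.4050·40 + 0.0375·30) / 0.309375 = 35.85 / 0.309375 ≈ 115.88
  x_3 = (0.1925·190 + 0.1650·40 + 0.5500·30) / 0.309375 = 59.675 / 0.309375 ≈ 192.89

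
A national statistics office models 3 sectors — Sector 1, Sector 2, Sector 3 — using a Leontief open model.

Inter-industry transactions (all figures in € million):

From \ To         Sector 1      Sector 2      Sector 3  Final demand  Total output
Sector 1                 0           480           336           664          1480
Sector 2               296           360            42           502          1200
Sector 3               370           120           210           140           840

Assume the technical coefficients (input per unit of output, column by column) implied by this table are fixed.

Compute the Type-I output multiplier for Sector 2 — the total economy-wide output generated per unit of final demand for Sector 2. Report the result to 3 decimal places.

m_2 = 3.156

Technical coefficients a_ij = z_ij / X_j:
  a_11 = 0/1480 = 0.00, a_21 = 296/1480 = 0.20, a_31 = 370/1480 = 0.25
  a_12 = 480/1200 = 0.40, a_22 = 360/1200 = 0.30, a_32 = 120/1200 = 0.10
  a_13 = 336/840 = 0.40, a_23 = 42/840 = 0.05, a_33 = 210/840 = 0.25
I − A =
  [   1.00    -0.40    -0.40]
  [  -0.20     0.70    -0.05]
  [  -0.25    -0.10     0.75]
Cofactors of I−A, C_ij = (−1)^(i+j)·(minor ij) (rows/columns in the sector order above):
  C_11 = (0.70)(0.75) − (-0.05)(-0.10) = 0.5200
  C_12 = −[(-0.20)(0.75) − (-0.05)(-0.25)] = 0.1625
  C_13 = (-0.20)(-0.10) − (0.70)(-0.25) = 0.1950
  C_21 = −[(-0.40)(0.75) − (-0.40)(-0.10)] = 0.3400
  C_22 = (1.00)(0.75) − (-0.40)(-0.25) = 0.6500
  C_23 = −[(1.00)(-0.10) − (-0.40)(-0.25)] = 0.2000
  C_31 = (-0.40)(-0.05) − (-0.40)(0.70) = 0.3000
  C_32 = −[(1.00)(-0.05) − (-0.40)(-0.20)] = 0.1300
  C_33 = (1.00)(0.70) − (-0.40)(-0.20) = 0.6200
det(I−A) = Σ_j (I−A)_1j·C_1j = (1.00)(0.5200) + (-0.40)(0.1625) + (-0.40)(0.1950) = 0.3770
adj(I−A) = Cᵀ =
  [ 0.5200   0.3400   0.3000]
  [ 0.1625   0.6500   0.1300]
  [ 0.1950   0.2000   0.6200]
(I − A)⁻¹ = adj(I−A) / det(I−A) ≈
  [   1.3793     0.9019     0.7958]
  [   0.4310     1.7241     0.3448]
  [   0.5172     0.5305     1.6446]
The output multiplier for sector j is the column-j sum of the Leontief inverse (I − A)⁻¹ = adj(I−A) / det(I−A).
Column 2 of adj(I−A): (0.3400, 0.6500, 0.2000); det(I−A) = 0.3770.
m_2 = (0.3400 + 0.6500 + 0.2000) / 0.3770 = 1.19 / 0.3770 ≈ 3.156.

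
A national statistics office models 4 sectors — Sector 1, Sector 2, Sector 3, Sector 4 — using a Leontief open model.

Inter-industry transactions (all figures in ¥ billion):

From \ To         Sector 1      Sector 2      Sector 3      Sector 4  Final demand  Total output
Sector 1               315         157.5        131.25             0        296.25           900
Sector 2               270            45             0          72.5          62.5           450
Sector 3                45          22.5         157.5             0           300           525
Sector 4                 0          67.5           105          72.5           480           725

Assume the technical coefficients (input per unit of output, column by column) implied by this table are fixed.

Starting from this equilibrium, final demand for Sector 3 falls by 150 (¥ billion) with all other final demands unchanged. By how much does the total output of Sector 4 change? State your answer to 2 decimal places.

Technical coefficients a_ij = z_ij / X_j:
  a_11 = 315/900 = 0.35, a_21 = 270/900 = 0.30, a_31 = 45/900 = 0.05, a_41 = 0/900 = 0.00
  a_12 = 157.5/450 = 0.35, a_22 = 45/450 = 0.10, a_32 = 22.5/450 = 0.05, a_42 = 67.5/450 = 0.15
  a_13 = 131.25/525 = 0.25, a_23 = 0/525 = 0.00, a_33 = 157.5/525 = 0.30, a_43 = 105/525 = 0.20
  a_14 = 0/725 = 0.00, a_24 = 72.5/725 = 0.10, a_34 = 0/725 = 0.00, a_44 = 72.5/725 = 0.10
I − A =
  [   0.65    -0.35    -0.25     0.00]
  [  -0.30     0.90     0.00    -0.10]
  [  -0.05    -0.05     0.70     0.00]
  [   0.00    -0.15    -0.20     0.90]
Compute the cofactors C_ij = (−1)^(i+j)·(3×3 minor ij) of I−A; the adjugate is their transpose:
adj(I−A) = Cᵀ =
  [ 0.555500   0.231750   0.205750   0.025750]
  [ 0.190000   0.398250   0.080500   0.044250]
  [ 0.053250   0.045000   0.422250   0.005000]
  [ 0.043500   0.076375   0.107250   0.321000]
det(I−A) = Σ_j (I−A)_1j·C_1j = (0.65)(0.555500) + (-0.35)(0.190000) + (-0.25)(0.053250) + (0.00)(0.043500) = 0.2812625
(I − A)⁻¹ = adj(I−A) / det(I−A) ≈
  [   1.9750     0.8240     0.7315     0.0916]
  [   0.6755     1.4159     0.2862     0.1573]
  [   0.1893     0.1600     1.5013     0.0178]
  [   0.1547     0.2715     0.3813     1.1413]
Δx = (I − A)⁻¹ Δd with Δd having -150 in the Sector 3 component and 0 elsewhere.
So Δx_4 = L_43 · (-150), where L_43 = adj(I−A)_43 / det(I−A) = 0.107250 / 0.2812625.
Δx_4 = 0.107250 × (-150) / 0.2812625 = -16.0875 / 0.2812625 ≈ -57.20.

Δx_4 = -57.20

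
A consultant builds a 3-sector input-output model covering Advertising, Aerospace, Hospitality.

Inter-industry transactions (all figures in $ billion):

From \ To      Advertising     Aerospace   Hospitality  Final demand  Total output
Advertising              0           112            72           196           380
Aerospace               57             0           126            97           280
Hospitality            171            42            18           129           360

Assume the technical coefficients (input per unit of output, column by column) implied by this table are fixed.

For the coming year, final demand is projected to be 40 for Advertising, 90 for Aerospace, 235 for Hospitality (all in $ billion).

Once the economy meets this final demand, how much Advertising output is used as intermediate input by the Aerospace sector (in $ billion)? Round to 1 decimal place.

z_12 = 104.7

Technical coefficients a_ij = z_ij / X_j:
  a_11 = 0/380 = 0.00, a_21 = 57/380 = 0.15, a_31 = 171/380 = 0.45
  a_12 = 112/280 = 0.40, a_22 = 0/280 = 0.00, a_32 = 42/280 = 0.15
  a_13 = 72/360 = 0.20, a_23 = 126/360 = 0.35, a_33 = 18/360 = 0.05
I − A =
  [   1.00    -0.40    -0.20]
  [  -0.15     1.00    -0.35]
  [  -0.45    -0.15     0.95]
Cofactors of I−A, C_ij = (−1)^(i+j)·(minor ij) (rows/columns in the sector order above):
  C_11 = (1.00)(0.95) − (-0.35)(-0.15) = 0.8975
  C_12 = −[(-0.15)(0.95) − (-0.35)(-0.45)] = 0.3000
  C_13 = (-0.15)(-0.15) − (1.00)(-0.45) = 0.4725
  C_21 = −[(-0.40)(0.95) − (-0.20)(-0.15)] = 0.4100
  C_22 = (1.00)(0.95) − (-0.20)(-0.45) = 0.8600
  C_23 = −[(1.00)(-0.15) − (-0.40)(-0.45)] = 0.3300
  C_31 = (-0.40)(-0.35) − (-0.20)(1.00) = 0.3400
  C_32 = −[(1.00)(-0.35) − (-0.20)(-0.15)] = 0.3800
  C_33 = (1.00)(1.00) − (-0.40)(-0.15) = 0.9400
det(I−A) = Σ_j (I−A)_1j·C_1j = (1.00)(0.8975) + (-0.40)(0.3000) + (-0.20)(0.4725) = 0.6830
adj(I−A) = Cᵀ =
  [ 0.8975   0.4100   0.3400]
  [ 0.3000   0.8600   0.3800]
  [ 0.4725   0.3300   0.9400]
(I − A)⁻¹ = adj(I−A) / det(I−A) ≈
  [   1.3141     0.6003     0.4978]
  [   0.4392     1.2592     0.5564]
  [   0.6918     0.4832     1.3763]
First solve x = (I − A)⁻¹ d = adj(I−A)·d / det(I−A); in particular x_2 = (0.3000·40 + 0.8600·90 + 0.3800·235) / 0.6830 = 178.70 / 0.6830 ≈ 261.640.
Intermediate flow from 1 to 2: z_12 = a_12 · x_2 = 0.40 × 178.70 / 0.6830 = 71.48 / 0.6830 ≈ 104.7.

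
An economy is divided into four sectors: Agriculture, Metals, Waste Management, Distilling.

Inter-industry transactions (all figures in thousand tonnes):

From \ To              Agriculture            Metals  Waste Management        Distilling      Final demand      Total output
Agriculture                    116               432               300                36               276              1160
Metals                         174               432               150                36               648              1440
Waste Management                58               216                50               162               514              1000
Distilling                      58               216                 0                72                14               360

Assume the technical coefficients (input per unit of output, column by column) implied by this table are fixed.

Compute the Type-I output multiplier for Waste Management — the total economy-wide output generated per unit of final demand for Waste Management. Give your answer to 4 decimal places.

Technical coefficients a_ij = z_ij / X_j:
  a_11 = 116/1160 = 0.10, a_21 = 174/1160 = 0.15, a_31 = 58/1160 = 0.05, a_41 = 58/1160 = 0.05
  a_12 = 432/1440 = 0.30, a_22 = 432/1440 = 0.30, a_32 = 216/1440 = 0.15, a_42 = 216/1440 = 0.15
  a_13 = 300/1000 = 0.30, a_23 = 150/1000 = 0.15, a_33 = 50/1000 = 0.05, a_43 = 0/1000 = 0.00
  a_14 = 36/360 = 0.10, a_24 = 36/360 = 0.10, a_34 = 162/360 = 0.45, a_44 = 72/360 = 0.20
I − A =
  [   0.90    -0.30    -0.30    -0.10]
  [  -0.15     0.70    -0.15    -0.10]
  [  -0.05    -0.15     0.95    -0.45]
  [  -0.05    -0.15     0.00     0.80]
Compute the cofactors C_ij = (−1)^(i+j)·(3×3 minor ij) of I−A; the adjugate is their transpose:
adj(I−A) = Cᵀ =
  [ 0.489625   0.298500   0.201750   0.212000]
  [ 0.128125   0.660500   0.144750   0.180000]
  [ 0.071875   0.187500   0.447250   0.284000]
  [ 0.054625   0.142500   0.039750   0.516000]
det(I−A) = Σ_j (I−A)_1j·C_1j = (0.90)(0.489625) + (-0.30)(0.128125) + (-0.30)(0.071875) + (-0.10)(0.054625) = 0.3752
(I − A)⁻¹ = adj(I−A) / det(I−A) ≈
  [   1.30497     0.79558     0.53771     0.56503]
  [   0.34148     1.76039     0.38579     0.47974]
  [   0.19156     0.49973     1.19203     0.75693]
  [   0.14559     0.37980     0.10594     1.37527]
The output multiplier for sector j is the column-j sum of the Leontief inverse (I − A)⁻¹ = adj(I−A) / det(I−A).
Column 3 of adj(I−A): (0.201750, 0.144750, 0.447250, 0.039750); det(I−A) = 0.3752.
m_3 = (0.201750 + 0.144750 + 0.447250 + 0.039750) / 0.3752 = 0.8335 / 0.3752 ≈ 2.2215.

m_3 = 2.2215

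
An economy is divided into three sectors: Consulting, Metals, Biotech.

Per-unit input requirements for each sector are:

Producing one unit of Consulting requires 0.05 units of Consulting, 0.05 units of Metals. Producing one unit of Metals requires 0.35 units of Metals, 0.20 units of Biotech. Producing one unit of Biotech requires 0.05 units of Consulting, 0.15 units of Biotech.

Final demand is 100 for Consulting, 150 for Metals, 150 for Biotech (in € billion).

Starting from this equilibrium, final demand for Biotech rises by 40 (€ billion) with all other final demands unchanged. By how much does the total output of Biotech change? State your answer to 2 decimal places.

Δx_3 = 47.10

I − A =
  [   0.95     0.00    -0.05]
  [  -0.05     0.65     0.00]
  [   0.00    -0.20     0.85]
Cofactors of I−A, C_ij = (−1)^(i+j)·(minor ij) (rows/columns in the sector order above):
  C_11 = (0.65)(0.85) − (0.00)(-0.20) = 0.5525
  C_12 = −[(-0.05)(0.85) − (0.00)(0.00)] = 0.0425
  C_13 = (-0.05)(-0.20) − (0.65)(0.00) = 0.0100
  C_21 = −[(0.00)(0.85) − (-0.05)(-0.20)] = 0.0100
  C_22 = (0.95)(0.85) − (-0.05)(0.00) = 0.8075
  C_23 = −[(0.95)(-0.20) − (0.00)(0.00)] = 0.1900
  C_31 = (0.00)(0.00) − (-0.05)(0.65) = 0.0325
  C_32 = −[(0.95)(0.00) − (-0.05)(-0.05)] = 0.0025
  C_33 = (0.95)(0.65) − (0.00)(-0.05) = 0.6175
det(I−A) = Σ_j (I−A)_1j·C_1j = (0.95)(0.5525) + (0.00)(0.0425) + (-0.05)(0.0100) = 0.524375
adj(I−A) = Cᵀ =
  [ 0.5525   0.0100   0.0325]
  [ 0.0425   0.8075   0.0025]
  [ 0.0100   0.1900   0.6175]
(I − A)⁻¹ = adj(I−A) / det(I−A) ≈
  [   1.0536     0.0191     0.0620]
  [   0.0810     1.5399     0.0048]
  [   0.0191     0.3623     1.1776]
Δx = (I − A)⁻¹ Δd with Δd having +40 in the Biotech component and 0 elsewhere.
So Δx_3 = L_33 · (+40), where L_33 = adj(I−A)_33 / det(I−A) = 0.6175 / 0.524375.
Δx_3 = 0.6175 × (+40) / 0.524375 = 24.70 / 0.524375 ≈ 47.10.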